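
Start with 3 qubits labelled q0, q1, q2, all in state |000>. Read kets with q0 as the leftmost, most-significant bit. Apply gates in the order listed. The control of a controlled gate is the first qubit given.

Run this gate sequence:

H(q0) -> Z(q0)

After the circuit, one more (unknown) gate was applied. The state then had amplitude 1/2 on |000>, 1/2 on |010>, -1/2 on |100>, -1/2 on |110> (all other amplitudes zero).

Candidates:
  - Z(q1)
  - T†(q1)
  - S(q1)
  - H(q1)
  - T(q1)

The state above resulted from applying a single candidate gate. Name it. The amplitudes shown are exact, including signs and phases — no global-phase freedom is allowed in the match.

The applied gate was H(q1).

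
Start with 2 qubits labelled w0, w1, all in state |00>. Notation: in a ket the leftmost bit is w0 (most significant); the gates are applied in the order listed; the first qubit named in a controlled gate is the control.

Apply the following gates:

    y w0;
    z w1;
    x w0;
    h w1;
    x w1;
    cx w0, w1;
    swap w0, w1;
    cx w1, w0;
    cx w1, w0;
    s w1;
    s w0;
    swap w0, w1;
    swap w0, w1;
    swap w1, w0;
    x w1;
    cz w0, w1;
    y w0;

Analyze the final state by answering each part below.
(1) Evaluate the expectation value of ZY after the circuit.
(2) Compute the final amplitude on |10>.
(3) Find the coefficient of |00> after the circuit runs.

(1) The expectation value of ZY is 1.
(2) The final state's coefficient on |10> equals -sqrt(2)*I/2.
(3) The amplitude on |00> is 0.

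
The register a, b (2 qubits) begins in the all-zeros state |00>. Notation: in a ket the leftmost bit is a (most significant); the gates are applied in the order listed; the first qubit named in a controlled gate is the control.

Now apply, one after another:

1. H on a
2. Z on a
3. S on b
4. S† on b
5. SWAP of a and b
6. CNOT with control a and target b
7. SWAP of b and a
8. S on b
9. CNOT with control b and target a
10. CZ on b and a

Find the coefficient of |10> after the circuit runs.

The amplitude on |10> is -sqrt(2)/2.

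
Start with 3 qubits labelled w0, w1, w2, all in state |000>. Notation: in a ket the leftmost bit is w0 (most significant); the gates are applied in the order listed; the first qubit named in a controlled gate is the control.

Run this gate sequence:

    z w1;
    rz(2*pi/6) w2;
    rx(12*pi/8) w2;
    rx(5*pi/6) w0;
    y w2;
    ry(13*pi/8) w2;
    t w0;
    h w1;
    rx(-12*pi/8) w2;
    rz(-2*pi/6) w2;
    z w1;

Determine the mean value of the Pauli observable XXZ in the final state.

In the final state, XXZ has expectation -sqrt(2)/4.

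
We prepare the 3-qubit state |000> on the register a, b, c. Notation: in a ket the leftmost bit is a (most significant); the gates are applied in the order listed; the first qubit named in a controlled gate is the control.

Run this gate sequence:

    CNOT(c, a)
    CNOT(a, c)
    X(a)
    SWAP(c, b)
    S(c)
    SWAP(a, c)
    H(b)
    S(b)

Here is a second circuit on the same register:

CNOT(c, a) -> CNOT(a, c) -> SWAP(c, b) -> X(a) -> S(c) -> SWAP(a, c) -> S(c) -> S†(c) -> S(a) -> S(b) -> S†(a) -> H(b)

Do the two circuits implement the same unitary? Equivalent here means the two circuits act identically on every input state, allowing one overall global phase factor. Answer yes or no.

No, they are not equivalent — no single phase factor reconciles the two unitaries.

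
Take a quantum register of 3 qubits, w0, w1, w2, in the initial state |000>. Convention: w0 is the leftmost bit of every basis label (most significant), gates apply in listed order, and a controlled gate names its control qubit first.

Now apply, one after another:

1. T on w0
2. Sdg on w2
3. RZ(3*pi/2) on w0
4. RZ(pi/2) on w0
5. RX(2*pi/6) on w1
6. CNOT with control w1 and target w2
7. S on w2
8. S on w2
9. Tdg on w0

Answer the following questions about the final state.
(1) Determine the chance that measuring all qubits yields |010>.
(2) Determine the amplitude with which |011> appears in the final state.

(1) A full measurement returns |010> with probability 0.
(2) The final state's coefficient on |011> equals -I/2.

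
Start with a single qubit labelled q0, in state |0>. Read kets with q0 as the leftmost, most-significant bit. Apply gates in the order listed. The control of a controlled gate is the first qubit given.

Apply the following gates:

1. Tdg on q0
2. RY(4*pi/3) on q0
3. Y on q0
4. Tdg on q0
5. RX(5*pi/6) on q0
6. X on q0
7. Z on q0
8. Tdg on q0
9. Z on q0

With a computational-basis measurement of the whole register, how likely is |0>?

Outcome |0> occurs with probability sqrt(6)/16 + sqrt(3)/8 + 1/2.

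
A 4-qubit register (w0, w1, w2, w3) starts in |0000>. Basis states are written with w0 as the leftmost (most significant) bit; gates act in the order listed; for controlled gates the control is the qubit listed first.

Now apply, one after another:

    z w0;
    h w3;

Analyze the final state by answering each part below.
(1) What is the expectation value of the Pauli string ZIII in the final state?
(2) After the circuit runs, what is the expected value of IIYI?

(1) The observable ZIII averages to 1.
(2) In the final state, IIYI has expectation 0.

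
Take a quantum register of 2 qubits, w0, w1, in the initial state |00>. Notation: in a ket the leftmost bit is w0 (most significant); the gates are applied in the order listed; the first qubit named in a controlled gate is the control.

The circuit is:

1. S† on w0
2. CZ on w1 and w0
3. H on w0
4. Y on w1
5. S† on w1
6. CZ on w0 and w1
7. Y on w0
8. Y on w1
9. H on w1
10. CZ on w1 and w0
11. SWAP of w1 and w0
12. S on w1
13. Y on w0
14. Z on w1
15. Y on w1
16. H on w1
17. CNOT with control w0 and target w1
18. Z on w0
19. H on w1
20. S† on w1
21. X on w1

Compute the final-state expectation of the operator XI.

The expectation value of XI is -1.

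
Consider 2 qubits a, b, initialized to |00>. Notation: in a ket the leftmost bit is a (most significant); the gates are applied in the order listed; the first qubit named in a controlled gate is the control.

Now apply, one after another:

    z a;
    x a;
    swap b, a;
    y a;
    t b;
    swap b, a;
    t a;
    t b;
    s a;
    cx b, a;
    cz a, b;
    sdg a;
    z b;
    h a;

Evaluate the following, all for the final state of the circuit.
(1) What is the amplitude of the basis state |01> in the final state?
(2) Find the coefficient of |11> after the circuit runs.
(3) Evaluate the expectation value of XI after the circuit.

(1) The amplitude on |01> is sqrt(2)*exp(3*I*pi/4)/2.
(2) The final state's coefficient on |11> equals sqrt(2)*exp(3*I*pi/4)/2.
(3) The observable XI averages to 1.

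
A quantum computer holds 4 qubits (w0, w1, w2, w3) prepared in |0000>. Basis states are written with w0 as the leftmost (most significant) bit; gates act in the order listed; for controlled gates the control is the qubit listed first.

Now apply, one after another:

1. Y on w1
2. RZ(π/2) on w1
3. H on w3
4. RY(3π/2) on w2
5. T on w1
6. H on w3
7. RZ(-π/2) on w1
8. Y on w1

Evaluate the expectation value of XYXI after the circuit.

The expectation value of XYXI is 0.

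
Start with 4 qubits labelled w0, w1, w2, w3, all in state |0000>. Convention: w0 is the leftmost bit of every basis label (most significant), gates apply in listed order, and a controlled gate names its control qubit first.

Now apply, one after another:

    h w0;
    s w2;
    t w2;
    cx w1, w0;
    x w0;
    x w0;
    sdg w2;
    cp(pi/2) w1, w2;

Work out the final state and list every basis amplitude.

After the circuit, the state carries amplitude sqrt(2)/2 on |0000>, sqrt(2)/2 on |1000>, and 0 on every other basis state. Key observation: steps 5-6 multiply out to the identity, so the circuit reduces to the remaining gates.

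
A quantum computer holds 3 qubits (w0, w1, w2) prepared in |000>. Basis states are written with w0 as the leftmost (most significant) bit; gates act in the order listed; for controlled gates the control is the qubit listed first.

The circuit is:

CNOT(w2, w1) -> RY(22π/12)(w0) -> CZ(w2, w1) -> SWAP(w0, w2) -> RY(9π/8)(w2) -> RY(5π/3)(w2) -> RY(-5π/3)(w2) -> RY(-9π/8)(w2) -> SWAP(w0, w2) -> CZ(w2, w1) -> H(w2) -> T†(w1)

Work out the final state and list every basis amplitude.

After the circuit, the state carries amplitude -sqrt(3)/4 - 1/4 on |000>, -sqrt(3)/4 - 1/4 on |001>, 0 on |010>, 0 on |011>, -1/4 + sqrt(3)/4 on |100>, -1/4 + sqrt(3)/4 on |101>, 0 on |110>, 0 on |111>. Key observation: steps 3-10 multiply out to the identity, so the circuit reduces to the remaining gates.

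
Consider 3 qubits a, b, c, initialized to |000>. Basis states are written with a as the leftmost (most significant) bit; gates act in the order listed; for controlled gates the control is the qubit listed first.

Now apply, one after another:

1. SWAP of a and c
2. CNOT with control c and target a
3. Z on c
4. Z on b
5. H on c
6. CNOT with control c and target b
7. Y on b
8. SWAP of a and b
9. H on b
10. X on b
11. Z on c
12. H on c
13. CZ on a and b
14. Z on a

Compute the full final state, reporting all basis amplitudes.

The resulting statevector has amplitude sqrt(2)*I/4 on |000>, -sqrt(2)*I/4 on |001>, sqrt(2)*I/4 on |010>, -sqrt(2)*I/4 on |011>, -sqrt(2)*I/4 on |100>, -sqrt(2)*I/4 on |101>, sqrt(2)*I/4 on |110>, sqrt(2)*I/4 on |111>.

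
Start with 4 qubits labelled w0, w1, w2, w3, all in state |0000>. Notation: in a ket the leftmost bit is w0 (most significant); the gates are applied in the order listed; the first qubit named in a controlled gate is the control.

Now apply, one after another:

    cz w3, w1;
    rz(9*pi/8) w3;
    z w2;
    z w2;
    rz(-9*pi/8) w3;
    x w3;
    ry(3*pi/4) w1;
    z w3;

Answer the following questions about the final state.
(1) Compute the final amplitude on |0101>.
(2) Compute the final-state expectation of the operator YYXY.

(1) |0101> carries amplitude -sqrt(sqrt(2) + 2)/2 in the final state. Key observation: the block from step 2 through step 5 cancels to the identity and can be dropped.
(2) The observable YYXY averages to 0.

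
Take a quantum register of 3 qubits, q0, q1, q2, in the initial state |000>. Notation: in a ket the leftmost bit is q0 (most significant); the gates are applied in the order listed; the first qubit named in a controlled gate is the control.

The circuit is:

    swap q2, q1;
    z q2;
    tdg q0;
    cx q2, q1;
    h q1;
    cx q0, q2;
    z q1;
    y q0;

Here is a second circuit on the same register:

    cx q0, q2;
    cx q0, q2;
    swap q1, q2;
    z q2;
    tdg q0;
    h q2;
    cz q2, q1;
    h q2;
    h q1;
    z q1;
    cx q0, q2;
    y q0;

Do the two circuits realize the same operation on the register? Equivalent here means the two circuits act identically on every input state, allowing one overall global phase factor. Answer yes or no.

No — the two circuits implement different unitaries, even allowing a global phase.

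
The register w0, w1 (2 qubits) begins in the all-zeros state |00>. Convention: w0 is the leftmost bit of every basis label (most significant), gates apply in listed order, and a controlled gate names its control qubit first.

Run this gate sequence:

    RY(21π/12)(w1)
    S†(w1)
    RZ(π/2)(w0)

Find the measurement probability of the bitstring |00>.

Outcome |00> occurs with probability sqrt(2)/4 + 1/2.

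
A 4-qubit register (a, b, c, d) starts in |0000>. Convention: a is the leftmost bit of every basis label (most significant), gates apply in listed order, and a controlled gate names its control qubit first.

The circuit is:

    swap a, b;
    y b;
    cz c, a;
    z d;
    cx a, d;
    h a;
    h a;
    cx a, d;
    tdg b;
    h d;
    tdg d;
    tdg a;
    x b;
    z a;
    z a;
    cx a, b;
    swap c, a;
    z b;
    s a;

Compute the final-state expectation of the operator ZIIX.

The expectation value of ZIIX is sqrt(2)/2.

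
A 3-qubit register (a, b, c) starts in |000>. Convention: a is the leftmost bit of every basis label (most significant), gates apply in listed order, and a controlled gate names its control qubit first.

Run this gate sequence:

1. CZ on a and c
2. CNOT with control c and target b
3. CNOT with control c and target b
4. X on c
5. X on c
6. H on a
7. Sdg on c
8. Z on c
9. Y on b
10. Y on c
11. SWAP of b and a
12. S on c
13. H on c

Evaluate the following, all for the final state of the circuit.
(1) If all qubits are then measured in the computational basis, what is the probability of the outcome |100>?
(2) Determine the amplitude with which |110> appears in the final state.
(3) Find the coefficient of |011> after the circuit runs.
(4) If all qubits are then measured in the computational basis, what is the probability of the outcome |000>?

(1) Outcome |100> occurs with probability 1/4.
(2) The amplitude on |110> is -I/2.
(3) The amplitude on |011> is 0.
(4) Outcome |000> occurs with probability 0.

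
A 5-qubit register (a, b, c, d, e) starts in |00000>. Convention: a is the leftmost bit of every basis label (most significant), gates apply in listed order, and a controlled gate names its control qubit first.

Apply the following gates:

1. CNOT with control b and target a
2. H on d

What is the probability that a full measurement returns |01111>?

The probability of measuring |01111> is 0.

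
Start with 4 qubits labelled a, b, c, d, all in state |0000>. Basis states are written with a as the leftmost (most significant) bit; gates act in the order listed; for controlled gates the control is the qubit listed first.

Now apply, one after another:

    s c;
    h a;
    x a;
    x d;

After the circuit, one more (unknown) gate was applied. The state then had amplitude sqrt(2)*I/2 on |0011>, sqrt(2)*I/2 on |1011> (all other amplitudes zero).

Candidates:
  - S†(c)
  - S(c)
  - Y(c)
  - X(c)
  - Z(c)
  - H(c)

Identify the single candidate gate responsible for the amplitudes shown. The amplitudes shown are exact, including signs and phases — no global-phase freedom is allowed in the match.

The applied gate was Y(c).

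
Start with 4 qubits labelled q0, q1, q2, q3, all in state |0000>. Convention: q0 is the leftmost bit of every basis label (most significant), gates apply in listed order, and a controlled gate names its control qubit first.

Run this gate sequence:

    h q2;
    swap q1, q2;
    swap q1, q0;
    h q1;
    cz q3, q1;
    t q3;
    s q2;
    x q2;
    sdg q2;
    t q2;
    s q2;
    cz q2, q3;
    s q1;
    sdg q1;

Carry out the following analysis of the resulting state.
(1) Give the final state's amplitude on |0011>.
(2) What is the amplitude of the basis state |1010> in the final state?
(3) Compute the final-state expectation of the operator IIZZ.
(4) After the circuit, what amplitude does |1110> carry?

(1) |0011> carries amplitude 0 in the final state.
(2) |1010> carries amplitude exp(I*pi/4)/2 in the final state.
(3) The observable IIZZ averages to -1.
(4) The amplitude on |1110> is exp(I*pi/4)/2.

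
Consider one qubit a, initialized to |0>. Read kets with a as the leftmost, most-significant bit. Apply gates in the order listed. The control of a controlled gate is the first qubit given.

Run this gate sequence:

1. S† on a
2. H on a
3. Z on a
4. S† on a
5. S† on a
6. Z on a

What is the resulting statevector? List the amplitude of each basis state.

After the circuit, the state carries amplitude sqrt(2)/2 on |0>, -sqrt(2)/2 on |1>.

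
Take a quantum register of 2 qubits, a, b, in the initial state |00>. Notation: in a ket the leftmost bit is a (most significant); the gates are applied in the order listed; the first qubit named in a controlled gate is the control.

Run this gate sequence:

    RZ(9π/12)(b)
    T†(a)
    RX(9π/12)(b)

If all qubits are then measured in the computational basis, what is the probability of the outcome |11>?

Outcome |11> occurs with probability 0.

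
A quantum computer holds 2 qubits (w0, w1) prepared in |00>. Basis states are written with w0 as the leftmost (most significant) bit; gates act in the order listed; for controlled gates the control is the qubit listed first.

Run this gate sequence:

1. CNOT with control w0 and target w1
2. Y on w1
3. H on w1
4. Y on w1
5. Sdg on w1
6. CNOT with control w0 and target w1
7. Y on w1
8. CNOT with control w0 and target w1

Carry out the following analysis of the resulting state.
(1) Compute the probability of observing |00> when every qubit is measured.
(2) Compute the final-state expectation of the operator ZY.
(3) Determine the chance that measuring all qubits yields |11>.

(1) The probability of measuring |00> is 1/2.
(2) The observable ZY averages to -1.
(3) The probability of measuring |11> is 0.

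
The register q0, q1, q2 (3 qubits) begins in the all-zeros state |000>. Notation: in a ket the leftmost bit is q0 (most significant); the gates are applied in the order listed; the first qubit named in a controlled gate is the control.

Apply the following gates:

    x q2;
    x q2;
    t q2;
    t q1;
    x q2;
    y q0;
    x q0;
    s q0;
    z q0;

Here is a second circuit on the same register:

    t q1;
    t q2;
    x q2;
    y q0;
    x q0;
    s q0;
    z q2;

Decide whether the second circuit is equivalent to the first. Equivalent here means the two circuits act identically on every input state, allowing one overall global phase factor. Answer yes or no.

No — the two circuits implement different unitaries, even allowing a global phase.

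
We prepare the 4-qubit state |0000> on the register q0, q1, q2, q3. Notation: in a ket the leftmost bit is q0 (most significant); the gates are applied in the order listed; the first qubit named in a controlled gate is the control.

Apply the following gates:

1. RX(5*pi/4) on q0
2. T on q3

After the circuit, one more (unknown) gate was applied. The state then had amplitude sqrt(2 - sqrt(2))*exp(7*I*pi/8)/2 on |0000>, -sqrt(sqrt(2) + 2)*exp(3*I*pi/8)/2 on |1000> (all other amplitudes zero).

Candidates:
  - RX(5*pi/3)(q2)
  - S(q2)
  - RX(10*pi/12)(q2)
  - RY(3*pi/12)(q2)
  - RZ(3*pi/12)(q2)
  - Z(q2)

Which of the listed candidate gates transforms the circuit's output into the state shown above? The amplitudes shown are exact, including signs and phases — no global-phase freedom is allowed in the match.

The unique candidate consistent with the amplitudes is RZ(3*pi/12)(q2).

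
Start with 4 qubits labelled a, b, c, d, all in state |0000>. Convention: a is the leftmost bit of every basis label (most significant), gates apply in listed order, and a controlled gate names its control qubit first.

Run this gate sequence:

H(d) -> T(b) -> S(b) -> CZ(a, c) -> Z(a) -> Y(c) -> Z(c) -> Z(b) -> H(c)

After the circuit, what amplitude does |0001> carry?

The final state's coefficient on |0001> equals -I/2.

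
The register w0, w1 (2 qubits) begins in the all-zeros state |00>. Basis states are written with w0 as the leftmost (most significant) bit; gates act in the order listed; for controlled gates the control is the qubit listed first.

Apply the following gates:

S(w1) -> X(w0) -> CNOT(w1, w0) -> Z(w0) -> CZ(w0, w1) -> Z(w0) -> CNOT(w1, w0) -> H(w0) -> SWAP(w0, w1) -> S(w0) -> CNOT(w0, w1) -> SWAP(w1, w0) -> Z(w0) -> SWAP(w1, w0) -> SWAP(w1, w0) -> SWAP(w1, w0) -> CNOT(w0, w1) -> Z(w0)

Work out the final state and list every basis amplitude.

After the circuit, the state carries amplitude sqrt(2)/2 on |00>, sqrt(2)/2 on |01>, 0 on |10>, 0 on |11>.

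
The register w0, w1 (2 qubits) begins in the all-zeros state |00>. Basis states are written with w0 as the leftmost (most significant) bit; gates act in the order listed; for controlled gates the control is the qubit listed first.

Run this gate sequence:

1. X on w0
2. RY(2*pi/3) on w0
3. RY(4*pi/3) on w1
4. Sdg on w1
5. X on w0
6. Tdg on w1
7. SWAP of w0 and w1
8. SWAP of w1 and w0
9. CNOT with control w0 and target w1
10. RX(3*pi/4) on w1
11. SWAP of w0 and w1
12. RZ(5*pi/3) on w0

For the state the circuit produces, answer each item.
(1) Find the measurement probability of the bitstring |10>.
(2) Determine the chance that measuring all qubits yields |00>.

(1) The probability of measuring |10> is -sqrt(3)/32 - sqrt(2)/32 + 1/8.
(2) Outcome |00> occurs with probability sqrt(2)/32 + sqrt(3)/32 + 1/8.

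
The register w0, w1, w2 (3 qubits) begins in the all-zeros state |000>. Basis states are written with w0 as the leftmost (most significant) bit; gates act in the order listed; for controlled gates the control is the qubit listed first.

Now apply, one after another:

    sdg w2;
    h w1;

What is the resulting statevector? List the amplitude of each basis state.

The resulting statevector has amplitude sqrt(2)/2 on |000>, sqrt(2)/2 on |010>, and 0 on every other basis state.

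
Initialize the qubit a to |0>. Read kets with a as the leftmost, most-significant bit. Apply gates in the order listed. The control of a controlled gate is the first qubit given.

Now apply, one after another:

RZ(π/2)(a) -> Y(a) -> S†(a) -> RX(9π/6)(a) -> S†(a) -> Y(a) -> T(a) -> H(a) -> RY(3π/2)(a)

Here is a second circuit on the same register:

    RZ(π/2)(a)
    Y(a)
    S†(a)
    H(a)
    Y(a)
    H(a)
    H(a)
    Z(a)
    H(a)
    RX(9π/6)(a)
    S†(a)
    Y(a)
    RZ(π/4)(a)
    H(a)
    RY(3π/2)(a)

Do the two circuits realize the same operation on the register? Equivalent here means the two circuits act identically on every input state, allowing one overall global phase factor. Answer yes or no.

No — the two circuits implement different unitaries, even allowing a global phase.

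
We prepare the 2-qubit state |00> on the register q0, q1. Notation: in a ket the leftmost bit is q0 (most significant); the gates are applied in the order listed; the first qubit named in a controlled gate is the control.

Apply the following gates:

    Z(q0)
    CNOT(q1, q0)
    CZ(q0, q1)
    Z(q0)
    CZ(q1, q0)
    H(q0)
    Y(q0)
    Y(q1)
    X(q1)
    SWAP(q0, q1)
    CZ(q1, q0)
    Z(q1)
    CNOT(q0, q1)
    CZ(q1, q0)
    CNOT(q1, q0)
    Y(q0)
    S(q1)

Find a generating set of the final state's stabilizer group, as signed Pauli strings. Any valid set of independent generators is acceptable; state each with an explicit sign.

The stabilizer group can be generated by -XY, -ZZ, among other valid generating sets.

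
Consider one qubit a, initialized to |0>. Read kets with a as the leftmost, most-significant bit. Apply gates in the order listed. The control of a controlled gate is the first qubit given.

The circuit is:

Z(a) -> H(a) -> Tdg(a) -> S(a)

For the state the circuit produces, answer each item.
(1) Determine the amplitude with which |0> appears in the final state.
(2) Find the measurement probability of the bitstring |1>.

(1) The amplitude on |0> is sqrt(2)/2.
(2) A full measurement returns |1> with probability 1/2.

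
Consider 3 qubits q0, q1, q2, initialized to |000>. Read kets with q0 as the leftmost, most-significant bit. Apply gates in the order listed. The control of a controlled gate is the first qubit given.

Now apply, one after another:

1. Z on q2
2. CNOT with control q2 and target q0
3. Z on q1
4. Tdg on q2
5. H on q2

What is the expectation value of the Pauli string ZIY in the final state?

The observable ZIY averages to 0.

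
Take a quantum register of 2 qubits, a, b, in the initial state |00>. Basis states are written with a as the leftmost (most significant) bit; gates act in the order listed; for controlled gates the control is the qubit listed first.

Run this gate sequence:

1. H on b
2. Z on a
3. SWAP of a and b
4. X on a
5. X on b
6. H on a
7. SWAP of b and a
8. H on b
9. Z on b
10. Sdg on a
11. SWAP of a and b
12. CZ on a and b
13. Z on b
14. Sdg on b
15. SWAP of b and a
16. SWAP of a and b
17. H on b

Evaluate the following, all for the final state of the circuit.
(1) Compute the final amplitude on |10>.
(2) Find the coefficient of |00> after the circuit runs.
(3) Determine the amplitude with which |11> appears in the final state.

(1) |10> carries amplitude 1/2 in the final state.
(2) The final state's coefficient on |00> equals 1/2.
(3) |11> carries amplitude -1/2 in the final state.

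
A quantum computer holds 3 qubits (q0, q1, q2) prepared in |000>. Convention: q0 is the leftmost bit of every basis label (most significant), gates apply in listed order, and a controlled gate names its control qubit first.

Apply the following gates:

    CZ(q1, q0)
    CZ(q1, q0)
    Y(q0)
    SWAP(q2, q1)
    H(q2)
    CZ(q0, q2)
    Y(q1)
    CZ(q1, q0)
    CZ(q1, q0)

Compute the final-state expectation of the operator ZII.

In the final state, ZII has expectation -1.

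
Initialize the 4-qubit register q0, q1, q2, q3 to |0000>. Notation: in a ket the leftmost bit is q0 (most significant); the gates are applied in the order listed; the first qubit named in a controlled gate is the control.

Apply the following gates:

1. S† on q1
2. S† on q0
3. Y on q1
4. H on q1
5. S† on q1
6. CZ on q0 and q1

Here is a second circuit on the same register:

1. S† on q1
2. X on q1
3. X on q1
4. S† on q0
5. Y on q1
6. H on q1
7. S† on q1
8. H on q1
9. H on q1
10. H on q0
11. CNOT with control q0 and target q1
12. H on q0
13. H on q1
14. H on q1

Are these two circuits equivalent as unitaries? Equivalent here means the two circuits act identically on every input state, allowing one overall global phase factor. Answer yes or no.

No: there is an input state on which the two circuits produce genuinely different outputs (not merely differing by a phase).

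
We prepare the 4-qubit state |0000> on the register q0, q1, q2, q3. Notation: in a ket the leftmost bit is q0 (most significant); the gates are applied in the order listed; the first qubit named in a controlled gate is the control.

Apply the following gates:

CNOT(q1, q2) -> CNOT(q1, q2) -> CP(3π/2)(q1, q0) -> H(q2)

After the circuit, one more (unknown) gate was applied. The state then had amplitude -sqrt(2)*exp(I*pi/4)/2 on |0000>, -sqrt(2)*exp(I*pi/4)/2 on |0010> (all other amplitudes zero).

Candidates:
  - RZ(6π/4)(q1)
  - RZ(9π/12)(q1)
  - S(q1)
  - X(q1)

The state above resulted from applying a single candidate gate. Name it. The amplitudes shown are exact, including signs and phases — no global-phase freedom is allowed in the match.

The applied gate was RZ(6π/4)(q1).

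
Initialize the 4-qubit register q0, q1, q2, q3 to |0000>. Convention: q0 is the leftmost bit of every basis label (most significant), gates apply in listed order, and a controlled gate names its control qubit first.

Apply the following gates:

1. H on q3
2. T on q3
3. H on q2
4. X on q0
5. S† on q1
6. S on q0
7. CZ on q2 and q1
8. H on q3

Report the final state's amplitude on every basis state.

The final amplitudes are sqrt(2)*(exp(3*I*pi/4) + I)/4 on |1000>, sqrt(2)*(-exp(3*I*pi/4) + I)/4 on |1001>, sqrt(2)*(exp(3*I*pi/4) + I)/4 on |1010>, sqrt(2)*(-exp(3*I*pi/4) + I)/4 on |1011>, and 0 on every other basis state.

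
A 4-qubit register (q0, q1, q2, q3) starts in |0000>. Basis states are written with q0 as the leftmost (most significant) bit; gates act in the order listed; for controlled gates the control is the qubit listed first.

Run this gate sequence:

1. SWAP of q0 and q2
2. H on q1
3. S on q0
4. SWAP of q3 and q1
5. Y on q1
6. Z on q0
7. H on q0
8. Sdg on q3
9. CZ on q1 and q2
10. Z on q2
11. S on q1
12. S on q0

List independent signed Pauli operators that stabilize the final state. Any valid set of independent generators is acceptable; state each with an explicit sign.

One valid set of independent stabilizer generators is +YIII, -IIIY, -IZII, +IIZI (any independent generating set of the same group is equally correct).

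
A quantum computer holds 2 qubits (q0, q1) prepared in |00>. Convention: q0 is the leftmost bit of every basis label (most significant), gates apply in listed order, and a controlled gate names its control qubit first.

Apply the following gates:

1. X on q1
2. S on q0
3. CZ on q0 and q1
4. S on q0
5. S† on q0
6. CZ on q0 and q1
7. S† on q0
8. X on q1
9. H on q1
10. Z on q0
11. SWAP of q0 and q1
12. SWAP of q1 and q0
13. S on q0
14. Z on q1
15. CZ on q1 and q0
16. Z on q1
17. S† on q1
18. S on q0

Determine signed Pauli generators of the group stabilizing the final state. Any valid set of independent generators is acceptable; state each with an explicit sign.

The stabilizer group can be generated by -IY, +ZI, among other valid generating sets. Key observation: the block from step 1 through step 8 cancels to the identity and can be dropped.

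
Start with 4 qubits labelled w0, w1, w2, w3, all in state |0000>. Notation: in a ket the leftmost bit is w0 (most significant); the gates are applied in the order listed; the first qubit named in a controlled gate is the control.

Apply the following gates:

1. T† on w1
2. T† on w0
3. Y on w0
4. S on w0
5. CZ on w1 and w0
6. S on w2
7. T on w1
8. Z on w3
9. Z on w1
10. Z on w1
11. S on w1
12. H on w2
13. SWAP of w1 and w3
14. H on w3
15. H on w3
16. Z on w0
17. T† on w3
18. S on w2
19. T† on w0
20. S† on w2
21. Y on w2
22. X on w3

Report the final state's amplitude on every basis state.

After the circuit, the state carries amplitude -sqrt(2)*exp(I*pi/4)/2 on |1001>, sqrt(2)*exp(I*pi/4)/2 on |1011>, and 0 on every other basis state.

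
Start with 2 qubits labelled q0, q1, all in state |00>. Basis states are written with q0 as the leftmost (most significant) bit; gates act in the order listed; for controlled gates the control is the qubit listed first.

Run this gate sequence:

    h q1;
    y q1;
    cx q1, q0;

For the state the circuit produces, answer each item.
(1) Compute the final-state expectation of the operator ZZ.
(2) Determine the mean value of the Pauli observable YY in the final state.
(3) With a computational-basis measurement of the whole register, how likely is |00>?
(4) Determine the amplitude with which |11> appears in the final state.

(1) The expectation value of ZZ is 1.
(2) In the final state, YY has expectation 1.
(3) Outcome |00> occurs with probability 1/2.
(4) The final state's coefficient on |11> equals sqrt(2)*I/2.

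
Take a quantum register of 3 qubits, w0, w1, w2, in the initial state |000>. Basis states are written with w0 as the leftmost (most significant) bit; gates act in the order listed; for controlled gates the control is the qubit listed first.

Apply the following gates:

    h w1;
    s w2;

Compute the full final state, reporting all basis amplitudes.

The final amplitudes are sqrt(2)/2 on |000>, sqrt(2)/2 on |010>, and 0 on every other basis state.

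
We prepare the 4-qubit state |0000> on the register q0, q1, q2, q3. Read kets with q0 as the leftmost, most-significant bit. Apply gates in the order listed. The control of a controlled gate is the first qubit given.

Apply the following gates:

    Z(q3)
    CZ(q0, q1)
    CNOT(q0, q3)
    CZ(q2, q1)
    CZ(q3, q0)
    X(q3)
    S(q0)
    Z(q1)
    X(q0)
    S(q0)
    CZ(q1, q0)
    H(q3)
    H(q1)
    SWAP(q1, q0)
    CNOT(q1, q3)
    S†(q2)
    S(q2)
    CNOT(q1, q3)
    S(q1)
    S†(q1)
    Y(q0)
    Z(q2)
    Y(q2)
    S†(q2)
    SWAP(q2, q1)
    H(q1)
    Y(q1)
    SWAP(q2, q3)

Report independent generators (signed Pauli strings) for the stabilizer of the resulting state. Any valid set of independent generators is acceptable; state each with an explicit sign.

The stabilizer group can be generated by -XIII, +IXII, -IIXI, -IIIZ, among other valid generating sets. Key observation: steps 15-18 multiply out to the identity, so the circuit reduces to the remaining gates.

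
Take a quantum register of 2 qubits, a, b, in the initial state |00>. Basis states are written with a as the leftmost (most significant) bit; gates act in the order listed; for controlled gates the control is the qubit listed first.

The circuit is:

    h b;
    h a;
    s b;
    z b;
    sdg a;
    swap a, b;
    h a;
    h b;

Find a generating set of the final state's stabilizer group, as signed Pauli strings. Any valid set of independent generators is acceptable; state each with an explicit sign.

The stabilizer group can be generated by +YI, +IY, among other valid generating sets.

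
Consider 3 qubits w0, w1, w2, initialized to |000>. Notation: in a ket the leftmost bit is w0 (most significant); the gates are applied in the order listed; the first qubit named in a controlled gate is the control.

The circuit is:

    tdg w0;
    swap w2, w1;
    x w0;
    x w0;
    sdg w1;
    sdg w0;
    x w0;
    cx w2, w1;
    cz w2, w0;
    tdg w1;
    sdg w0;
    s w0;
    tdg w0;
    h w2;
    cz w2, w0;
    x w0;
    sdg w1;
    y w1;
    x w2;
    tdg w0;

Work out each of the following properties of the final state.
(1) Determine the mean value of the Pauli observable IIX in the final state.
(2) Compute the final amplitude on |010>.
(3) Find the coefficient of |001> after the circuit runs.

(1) The observable IIX averages to -1. Key observation: gates 3-4 undo each other exactly, leaving only the rest of the circuit to track.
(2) The final state's coefficient on |010> equals -sqrt(2)*exp(I*pi/4)/2.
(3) The amplitude on |001> is 0.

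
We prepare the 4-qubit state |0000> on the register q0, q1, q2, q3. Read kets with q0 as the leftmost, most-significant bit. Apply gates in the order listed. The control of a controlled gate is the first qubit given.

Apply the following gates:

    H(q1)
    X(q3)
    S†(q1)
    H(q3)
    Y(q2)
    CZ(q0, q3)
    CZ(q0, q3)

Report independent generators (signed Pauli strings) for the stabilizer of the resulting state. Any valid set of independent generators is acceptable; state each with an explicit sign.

One valid set of independent stabilizer generators is -IYII, -IIIX, +ZIII, -IIZI (any independent generating set of the same group is equally correct).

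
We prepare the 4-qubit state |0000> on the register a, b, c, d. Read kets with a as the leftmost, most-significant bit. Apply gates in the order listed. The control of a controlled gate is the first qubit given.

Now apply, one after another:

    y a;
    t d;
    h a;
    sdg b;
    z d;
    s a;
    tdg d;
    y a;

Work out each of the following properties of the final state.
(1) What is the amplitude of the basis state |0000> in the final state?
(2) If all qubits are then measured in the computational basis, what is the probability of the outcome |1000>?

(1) The amplitude on |0000> is -sqrt(2)*I/2.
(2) A full measurement returns |1000> with probability 1/2.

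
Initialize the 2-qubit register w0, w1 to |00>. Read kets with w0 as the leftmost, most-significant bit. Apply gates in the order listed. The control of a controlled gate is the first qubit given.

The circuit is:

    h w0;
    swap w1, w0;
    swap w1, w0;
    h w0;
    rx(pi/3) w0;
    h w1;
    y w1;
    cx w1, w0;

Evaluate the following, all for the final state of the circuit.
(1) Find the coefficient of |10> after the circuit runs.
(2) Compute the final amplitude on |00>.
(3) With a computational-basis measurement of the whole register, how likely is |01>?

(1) The final state's coefficient on |10> equals -sqrt(2)/4. Key observation: gates 1-4 undo each other exactly, leaving only the rest of the circuit to track.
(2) The amplitude on |00> is -sqrt(6)*I/4.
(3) A full measurement returns |01> with probability 1/8.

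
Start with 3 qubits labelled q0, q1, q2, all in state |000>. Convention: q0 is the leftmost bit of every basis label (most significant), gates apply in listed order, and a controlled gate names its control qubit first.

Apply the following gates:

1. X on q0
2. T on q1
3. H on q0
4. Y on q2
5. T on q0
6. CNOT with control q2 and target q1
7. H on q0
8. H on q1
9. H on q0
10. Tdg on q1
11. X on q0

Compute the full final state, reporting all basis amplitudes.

The resulting statevector has amplitude 0 on |000>, -exp(3*I*pi/4)/2 on |001>, 0 on |010>, I/2 on |011>, 0 on |100>, I/2 on |101>, 0 on |110>, -exp(I*pi/4)/2 on |111>.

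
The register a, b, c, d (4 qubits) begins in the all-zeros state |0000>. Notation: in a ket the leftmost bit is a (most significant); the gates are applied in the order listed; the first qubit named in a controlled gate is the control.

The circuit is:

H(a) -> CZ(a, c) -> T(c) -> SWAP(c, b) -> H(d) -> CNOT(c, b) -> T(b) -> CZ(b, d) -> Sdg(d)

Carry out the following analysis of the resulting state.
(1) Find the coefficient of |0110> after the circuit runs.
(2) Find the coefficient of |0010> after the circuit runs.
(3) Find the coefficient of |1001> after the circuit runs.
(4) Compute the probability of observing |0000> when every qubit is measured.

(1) |0110> carries amplitude 0 in the final state.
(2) The final state's coefficient on |0010> equals 0.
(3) The amplitude on |1001> is -I/2.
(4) Outcome |0000> occurs with probability 1/4.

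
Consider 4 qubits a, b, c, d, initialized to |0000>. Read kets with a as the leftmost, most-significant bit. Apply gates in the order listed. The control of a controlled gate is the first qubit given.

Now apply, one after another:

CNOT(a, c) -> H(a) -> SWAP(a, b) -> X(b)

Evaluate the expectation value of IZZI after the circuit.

The observable IZZI averages to 0.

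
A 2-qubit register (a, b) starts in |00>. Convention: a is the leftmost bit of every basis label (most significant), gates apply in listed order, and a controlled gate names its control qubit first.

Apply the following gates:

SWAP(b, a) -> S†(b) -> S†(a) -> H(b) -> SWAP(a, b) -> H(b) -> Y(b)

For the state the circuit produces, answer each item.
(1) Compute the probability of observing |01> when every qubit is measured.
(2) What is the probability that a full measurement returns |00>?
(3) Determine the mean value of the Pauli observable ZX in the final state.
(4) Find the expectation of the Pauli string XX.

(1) The probability of measuring |01> is 1/4.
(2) A full measurement returns |00> with probability 1/4.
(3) In the final state, ZX has expectation 0.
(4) The expectation value of XX is -1.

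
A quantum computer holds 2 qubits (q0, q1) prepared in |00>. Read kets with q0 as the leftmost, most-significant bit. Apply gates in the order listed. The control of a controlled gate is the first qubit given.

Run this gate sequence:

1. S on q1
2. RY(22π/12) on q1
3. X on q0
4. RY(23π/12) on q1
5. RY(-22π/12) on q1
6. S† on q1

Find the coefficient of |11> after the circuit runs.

The final state's coefficient on |11> equals -I*sqrt(sqrt(2) + 2)/4 + I*sqrt(6 - 3*sqrt(2))/4.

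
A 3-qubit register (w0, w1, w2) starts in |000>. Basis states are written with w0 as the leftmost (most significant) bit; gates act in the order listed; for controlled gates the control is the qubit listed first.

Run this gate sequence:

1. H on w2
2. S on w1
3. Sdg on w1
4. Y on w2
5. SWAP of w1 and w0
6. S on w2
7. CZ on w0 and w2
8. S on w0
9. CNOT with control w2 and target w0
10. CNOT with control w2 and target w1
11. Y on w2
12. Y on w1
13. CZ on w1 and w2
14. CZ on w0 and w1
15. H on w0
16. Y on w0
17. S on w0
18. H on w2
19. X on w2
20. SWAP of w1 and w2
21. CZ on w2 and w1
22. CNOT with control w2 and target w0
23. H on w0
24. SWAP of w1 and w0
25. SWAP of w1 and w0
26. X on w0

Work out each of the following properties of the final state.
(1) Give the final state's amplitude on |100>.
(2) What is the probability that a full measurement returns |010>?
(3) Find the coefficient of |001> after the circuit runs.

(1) |100> carries amplitude -1/4 + I/4 in the final state.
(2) A full measurement returns |010> with probability 1/8.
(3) |001> carries amplitude -1/4 - I/4 in the final state.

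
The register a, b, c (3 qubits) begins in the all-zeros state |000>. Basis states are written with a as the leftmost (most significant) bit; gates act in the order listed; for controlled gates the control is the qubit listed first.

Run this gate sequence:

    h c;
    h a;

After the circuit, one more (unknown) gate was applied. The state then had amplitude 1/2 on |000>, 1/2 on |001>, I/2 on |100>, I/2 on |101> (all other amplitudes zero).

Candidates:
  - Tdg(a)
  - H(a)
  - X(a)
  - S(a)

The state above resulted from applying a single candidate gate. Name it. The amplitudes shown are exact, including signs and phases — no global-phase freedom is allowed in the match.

The unique candidate consistent with the amplitudes is S(a).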